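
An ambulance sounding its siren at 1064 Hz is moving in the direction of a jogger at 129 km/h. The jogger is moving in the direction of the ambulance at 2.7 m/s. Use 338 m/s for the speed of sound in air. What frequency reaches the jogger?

129 km/h = 35.83 m/s.
With source approaching and observer approaching, f' = f · (v + v_o)/(v − v_s).
f' = 1064 × (338 + 2.7)/(338 − 35.83) = 1064 × 340.7/302.17 ≈ 1200 Hz.

1200 Hz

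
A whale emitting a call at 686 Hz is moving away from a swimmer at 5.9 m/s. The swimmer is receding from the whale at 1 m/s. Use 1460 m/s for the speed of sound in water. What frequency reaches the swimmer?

Both move, so f' = f · (v − v_o)/(v + v_s).
f' = 686 × (1460 − 1)/(1460 + 5.9) = 686 × 1459/1465.9 ≈ 683 Hz.

683 Hz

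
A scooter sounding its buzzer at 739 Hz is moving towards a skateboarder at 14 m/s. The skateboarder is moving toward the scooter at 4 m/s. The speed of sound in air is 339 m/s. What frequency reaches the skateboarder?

Both move, so f' = f · (v + v_o)/(v − v_s).
f' = 739 × (339 + 4)/(339 − 14) = 739 × 343/325 ≈ 780 Hz.

780 Hz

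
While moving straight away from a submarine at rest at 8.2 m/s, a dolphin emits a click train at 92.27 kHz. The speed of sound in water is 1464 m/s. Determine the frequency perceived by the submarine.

91.8 kHz

Only the source moves, away from the listener, so f' = f · v/(v + v_s).
f' = 92.27 × 1464/(1464 + 8.2) = 92.27 × 1464/1472 ≈ 91.8 kHz.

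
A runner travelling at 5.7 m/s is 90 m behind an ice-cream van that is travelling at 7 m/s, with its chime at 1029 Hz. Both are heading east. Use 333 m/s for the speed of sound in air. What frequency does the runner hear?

1025 Hz

The runner is behind, so the ice-cream van is moving away from it while the runner is moving toward the ice-cream van.
Both move, so f' = f · (v + v_o)/(v + v_s).
f' = 1029 × (333 + 5.7)/(333 + 7) = 1029 × 338.7/340 ≈ 1025 Hz.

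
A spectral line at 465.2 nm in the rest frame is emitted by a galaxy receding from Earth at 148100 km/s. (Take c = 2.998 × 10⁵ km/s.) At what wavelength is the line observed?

β = v/c = 148100/299800 = 0.4940.
Relativistic Doppler for wavelength: λ' = λ₀ · √((1 + β)/(1 − β)).
λ' = 465.2 × √(1.4940/0.5060) = 465.2 × 1.71830 ≈ 799.4 nm.

799.4 nm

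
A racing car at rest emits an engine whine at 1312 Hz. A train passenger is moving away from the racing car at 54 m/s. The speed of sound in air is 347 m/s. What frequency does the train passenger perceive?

1108 Hz

Moving observer, stationary source: f' = f · (v − v_o)/v.
f' = 1312 × (347 − 54)/347 = 1312 × 293/347 ≈ 1108 Hz.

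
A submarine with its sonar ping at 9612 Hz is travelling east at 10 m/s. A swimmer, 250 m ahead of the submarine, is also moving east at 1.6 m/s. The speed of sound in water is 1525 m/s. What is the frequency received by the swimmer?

9665 Hz

The swimmer is ahead, so the submarine is moving toward it while the swimmer is moving away from the submarine.
Both move, so f' = f · (v − v_o)/(v − v_s).
f' = 9612 × (1525 − 1.6)/(1525 − 10) = 9612 × 1523.4/1515 ≈ 9665 Hz.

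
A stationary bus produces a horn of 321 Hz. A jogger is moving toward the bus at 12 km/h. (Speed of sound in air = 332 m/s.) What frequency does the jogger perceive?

12 km/h = 3.333 m/s.
Only the observer moves, toward the source, so f' = f · (v + v_o)/v.
f' = 321 × (332 + 3.333)/332 = 321 × 335.33/332 ≈ 324 Hz.

324 Hz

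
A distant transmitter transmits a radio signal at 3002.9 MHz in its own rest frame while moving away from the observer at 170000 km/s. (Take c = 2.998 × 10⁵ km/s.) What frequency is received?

β = v/c = 170000/299800 = 0.5670.
Relativistic Doppler for frequency: f' = f₀ · √((1 − β)/(1 + β)).
f' = 3002.9 × √(0.4330/1.5670) = 3002.9 × 0.52563 ≈ 1578.4 MHz.

1578.4 MHz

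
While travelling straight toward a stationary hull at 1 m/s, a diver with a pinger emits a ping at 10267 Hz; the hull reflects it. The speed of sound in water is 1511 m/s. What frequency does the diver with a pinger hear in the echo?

The hull receives the sound from a moving source: f₁ = f₀ · v/(v − v_e) = 10267 × 1511/1510 ≈ 10274 Hz.
On the return leg the diver with a pinger is a moving observer: f₂ = f₁ · (v + v_e)/v = 10274 × 1512/1511 ≈ 10281 Hz.
Equivalently f₂ = f₀ · (v + v_e)/(v − v_e).

10281 Hz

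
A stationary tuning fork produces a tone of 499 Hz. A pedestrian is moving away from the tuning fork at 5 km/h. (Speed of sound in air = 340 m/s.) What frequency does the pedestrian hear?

5 km/h = 1.389 m/s.
Only the observer moves, away from the source, so f' = f · (v − v_o)/v.
f' = 499 × (340 − 1.389)/340 = 499 × 338.61/340 ≈ 497 Hz.

497 Hz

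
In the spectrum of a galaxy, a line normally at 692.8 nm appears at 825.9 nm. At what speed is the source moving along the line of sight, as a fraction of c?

0.174

λ'/λ₀ = 1.1921 > 1 (redshift), so the source is receding.
λ'/λ₀ = √((1 + β)/(1 − β)) for a receding source ⇒ β = (r² − 1)/(r² + 1) with r = λ'/λ₀.
β = (1.4211 − 1)/(1.4211 + 1) ≈ 0.174.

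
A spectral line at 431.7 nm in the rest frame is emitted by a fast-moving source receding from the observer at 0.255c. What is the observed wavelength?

Relativistic Doppler for wavelength: λ' = λ₀ · √((1 + β)/(1 − β)).
λ' = 431.7 × √(1.2550/0.7450) = 431.7 × 1.29791 ≈ 560.3 nm.

560.3 nm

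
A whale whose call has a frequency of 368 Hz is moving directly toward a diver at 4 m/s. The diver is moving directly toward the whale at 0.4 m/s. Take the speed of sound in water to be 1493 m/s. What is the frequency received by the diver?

Both move, so f' = f · (v + v_o)/(v − v_s).
f' = 368 × (1493 + 0.4)/(1493 − 4) = 368 × 1493.4/1489 ≈ 369 Hz.

369 Hz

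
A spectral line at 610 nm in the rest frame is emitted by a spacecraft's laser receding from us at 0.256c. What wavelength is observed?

792.6 nm

Relativistic Doppler for wavelength: λ' = λ₀ · √((1 + β)/(1 − β)).
λ' = 610 × √(1.2560/0.7440) = 610 × 1.29930 ≈ 792.6 nm.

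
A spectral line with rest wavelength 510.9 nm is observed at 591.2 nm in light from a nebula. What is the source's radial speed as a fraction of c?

λ'/λ₀ = 1.1572 > 1 (redshift), so the source is receding.
λ'/λ₀ = √((1 + β)/(1 − β)) for a receding source ⇒ β = (r² − 1)/(r² + 1) with r = λ'/λ₀.
β = (1.3391 − 1)/(1.3391 + 1) ≈ 0.145.

0.145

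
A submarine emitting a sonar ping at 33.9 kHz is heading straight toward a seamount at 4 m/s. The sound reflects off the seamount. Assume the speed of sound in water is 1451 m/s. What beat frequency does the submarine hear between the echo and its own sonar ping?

The seamount receives the sound from a moving source: f₁ = f₀ · v/(v − v_e) = 33.9 × 1451/1447 ≈ 33.9937 kHz.
On the return leg the submarine is a moving observer: f₂ = f₁ · (v + v_e)/v = 33.9937 × 1455/1451 ≈ 34.0874 kHz.
Equivalently f₂ = f₀ · (v + v_e)/(v − v_e).
Beat against the emitted tone (with f₀ = 33900 Hz): |f₂ − f₀| = 2v_e·f₀/(v − v_e) = 2 × 4 × 33900/1447 ≈ 187 Hz.

187 Hz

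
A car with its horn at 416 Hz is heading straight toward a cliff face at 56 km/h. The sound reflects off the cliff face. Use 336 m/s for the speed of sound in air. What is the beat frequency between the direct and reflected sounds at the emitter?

40.4 Hz

56 km/h = 15.56 m/s.
The cliff face receives the sound from a moving source: f₁ = f₀ · v/(v − v_e) = 416 × 336/320.44 ≈ 436.2 Hz.
On the return leg the car is a moving observer: f₂ = f₁ · (v + v_e)/v = 436.2 × 351.56/336 ≈ 456.4 Hz.
Beat against the emitted tone: |f₂ − f₀| = 2v_e·f₀/(v − v_e) = 2 × 15.56 × 416/320.44 ≈ 40.4 Hz.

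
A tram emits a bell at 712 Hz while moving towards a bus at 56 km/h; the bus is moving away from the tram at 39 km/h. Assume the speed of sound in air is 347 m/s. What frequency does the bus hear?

56 km/h = 15.56 m/s; 39 km/h = 10.83 m/s.
With source approaching and observer receding, f' = f · (v − v_o)/(v − v_s).
f' = 712 × (347 − 10.83)/(347 − 15.56) = 712 × 336.17/331.44 ≈ 722 Hz.

722 Hz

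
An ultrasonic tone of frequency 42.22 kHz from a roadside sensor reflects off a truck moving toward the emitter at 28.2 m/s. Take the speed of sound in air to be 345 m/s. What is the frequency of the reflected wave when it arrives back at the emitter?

49.7 kHz

At the truck (a moving observer), f₁ = f₀ · (v + u)/v = 42.22 × 373.2/345 ≈ 45.7 kHz.
On reflection it acts as a source moving toward the stationary detector: f₂ = f₁ · v/(v − u) = 45.7 × 345/316.8 ≈ 49.7 kHz.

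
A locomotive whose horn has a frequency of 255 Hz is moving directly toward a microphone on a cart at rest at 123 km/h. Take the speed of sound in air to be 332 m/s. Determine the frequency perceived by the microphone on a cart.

123 km/h = 34.17 m/s.
Moving source, stationary observer: f' = f · v/(v − v_s) since the source is approaching.
f' = 255 × 332/(332 − 34.17) = 255 × 332/297.8 ≈ 284 Hz.

284 Hz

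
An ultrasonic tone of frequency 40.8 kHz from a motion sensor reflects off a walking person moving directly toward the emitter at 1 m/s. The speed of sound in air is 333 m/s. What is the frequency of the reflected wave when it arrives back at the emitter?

The walking person first receives the wave as a moving observer: f₁ = f₀ · (v + u)/v = 40.8 × (333 + 1)/333 ≈ 40.9 kHz.
The reflection then acts as a moving source: f₂ = f₁ · v/(v − u) ≈ 41.0 kHz.

41.0 kHz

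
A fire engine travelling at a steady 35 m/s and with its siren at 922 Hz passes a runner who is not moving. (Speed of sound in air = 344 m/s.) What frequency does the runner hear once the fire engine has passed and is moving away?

837 Hz

Receding: f₂ = f · v/(v + v_s) = 922 × 344/379 ≈ 837 Hz.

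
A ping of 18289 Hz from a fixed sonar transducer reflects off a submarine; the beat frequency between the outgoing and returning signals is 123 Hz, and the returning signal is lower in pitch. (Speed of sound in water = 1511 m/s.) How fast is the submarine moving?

Double Doppler shift off a moving reflector: f₂ = f₀ · (v + u)/(v − u) (u > 0 toward emitter).
Returning signal is lower, so f₂ = f₀ − Δf = 18289 − 123 = 18166 Hz.
Rearranging, u = v · (f₂ − f₀)/(f₂ + f₀) = 1511 × -123/36455 ≈ -5.1 m/s.
So the submarine is moving at 5.1 m/s away from the emitter.

5.1 m/s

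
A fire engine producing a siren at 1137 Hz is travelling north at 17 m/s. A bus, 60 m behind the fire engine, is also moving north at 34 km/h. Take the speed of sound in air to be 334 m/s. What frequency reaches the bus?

1113 Hz

34 km/h = 9.444 m/s.
The bus is behind, so the fire engine is moving away from it while the bus is moving toward the fire engine.
General Doppler shift: f' = f · (v + v_o)/(v + v_s).
f' = 1137 × (334 + 9.444)/(334 + 17) = 1137 × 343.44/351 ≈ 1113 Hz.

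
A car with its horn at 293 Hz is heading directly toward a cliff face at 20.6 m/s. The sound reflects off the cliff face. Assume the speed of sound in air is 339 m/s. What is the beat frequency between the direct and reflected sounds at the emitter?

37.9 Hz

The cliff face receives the sound from a moving source: f₁ = f₀ · v/(v − v_e) = 293 × 339/318.4 ≈ 312.0 Hz.
On the return leg the car is a moving observer: f₂ = f₁ · (v + v_e)/v = 312.0 × 359.6/339 ≈ 330.9 Hz.
Beat against the emitted tone: |f₂ − f₀| = 2v_e·f₀/(v − v_e) = 2 × 20.6 × 293/318.4 ≈ 37.9 Hz.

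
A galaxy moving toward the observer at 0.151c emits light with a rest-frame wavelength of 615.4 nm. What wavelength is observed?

Relativistic Doppler for wavelength: λ' = λ₀ · √((1 − β)/(1 + β)).
λ' = 615.4 × √(0.8490/1.1510) = 615.4 × 0.85885 ≈ 528.5 nm.

528.5 nm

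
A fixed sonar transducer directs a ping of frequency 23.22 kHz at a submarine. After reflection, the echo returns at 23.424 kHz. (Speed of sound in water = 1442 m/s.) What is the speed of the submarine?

Double Doppler shift off a moving reflector: f₂ = f₀ · (v + u)/(v − u) (u > 0 toward emitter).
Rearranging, u = v · (f₂ − f₀)/(f₂ + f₀) = 1442 × 0.204/46.644 ≈ 6.3 m/s.
So the submarine is moving at 6.3 m/s toward the emitter.

6.3 m/s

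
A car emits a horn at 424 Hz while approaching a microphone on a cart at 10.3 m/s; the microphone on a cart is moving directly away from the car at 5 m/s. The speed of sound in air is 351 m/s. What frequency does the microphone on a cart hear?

With source approaching and observer receding, f' = f · (v − v_o)/(v − v_s).
f' = 424 × (351 − 5)/(351 − 10.3) = 424 × 346/340.7 ≈ 431 Hz.

431 Hz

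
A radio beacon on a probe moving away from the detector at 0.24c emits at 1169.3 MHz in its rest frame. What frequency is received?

915.4 MHz

Relativistic Doppler for frequency: f' = f₀ · √((1 − β)/(1 + β)).
f' = 1169.3 × √(0.7600/1.2400) = 1169.3 × 0.78288 ≈ 915.4 MHz.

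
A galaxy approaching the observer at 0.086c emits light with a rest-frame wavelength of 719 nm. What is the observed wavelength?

659.6 nm

Relativistic Doppler for wavelength: λ' = λ₀ · √((1 − β)/(1 + β)).
λ' = 719 × √(0.9140/1.0860) = 719 × 0.91740 ≈ 659.6 nm.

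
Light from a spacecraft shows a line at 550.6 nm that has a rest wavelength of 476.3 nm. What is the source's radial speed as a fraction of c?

λ'/λ₀ = 1.1560 > 1 (redshift), so the source is receding.
λ'/λ₀ = √((1 + β)/(1 − β)) for a receding source ⇒ β = (r² − 1)/(r² + 1) with r = λ'/λ₀.
β = (1.3363 − 1)/(1.3363 + 1) ≈ 0.144.

0.144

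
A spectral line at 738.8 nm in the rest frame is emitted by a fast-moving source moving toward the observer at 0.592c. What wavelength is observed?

374.0 nm

Relativistic Doppler for wavelength: λ' = λ₀ · √((1 − β)/(1 + β)).
λ' = 738.8 × √(0.4080/1.5920) = 738.8 × 0.50624 ≈ 374.0 nm.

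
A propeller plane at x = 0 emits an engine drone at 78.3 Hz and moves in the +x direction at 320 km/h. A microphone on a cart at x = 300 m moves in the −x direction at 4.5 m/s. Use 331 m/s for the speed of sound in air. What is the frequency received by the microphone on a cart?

109 Hz

320 km/h = 88.89 m/s.
The observer lies on the +x side, so the source is heading toward the observer and the observer is heading toward the source.
General Doppler shift: f' = f · (v + v_o)/(v − v_s).
f' = 78.3 × (331 + 4.5)/(331 − 88.89) = 78.3 × 335.5/242.11 ≈ 109 Hz.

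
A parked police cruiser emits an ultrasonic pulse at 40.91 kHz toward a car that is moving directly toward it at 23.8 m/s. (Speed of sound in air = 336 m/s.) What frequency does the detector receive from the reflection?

47.1 kHz

The car first receives the wave as a moving observer: f₁ = f₀ · (v + u)/v = 40.91 × (336 + 23.8)/336 ≈ 43.8 kHz.
The reflection then acts as a moving source: f₂ = f₁ · v/(v − u) ≈ 47.1 kHz.
Equivalently f₂ = f₀ · (v + u)/(v − u).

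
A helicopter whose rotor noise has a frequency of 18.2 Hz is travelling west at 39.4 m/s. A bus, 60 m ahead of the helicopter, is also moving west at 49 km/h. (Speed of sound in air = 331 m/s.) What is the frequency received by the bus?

19.8 Hz

49 km/h = 13.61 m/s.
The bus is ahead, so the helicopter is moving toward it while the bus is moving away from the helicopter.
Both move, so f' = f · (v − v_o)/(v − v_s).
f' = 18.2 × (331 − 13.61)/(331 − 39.4) = 18.2 × 317.39/291.6 ≈ 19.8 Hz.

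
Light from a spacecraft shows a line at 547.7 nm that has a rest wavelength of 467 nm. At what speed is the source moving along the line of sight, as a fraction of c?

0.158

λ'/λ₀ = 1.1728 > 1 (redshift), so the source is receding.
λ'/λ₀ = √((1 + β)/(1 − β)) for a receding source ⇒ β = (r² − 1)/(r² + 1) with r = λ'/λ₀.
β = (1.3755 − 1)/(1.3755 + 1) ≈ 0.158.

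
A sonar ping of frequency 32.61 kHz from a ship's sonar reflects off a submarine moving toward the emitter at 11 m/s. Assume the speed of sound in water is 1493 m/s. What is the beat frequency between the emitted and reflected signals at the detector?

484 Hz

At the submarine (a moving observer), f₁ = f₀ · (v + u)/v = 32.61 × 1504/1493 ≈ 32.850 kHz.
On reflection it acts as a source moving toward the stationary detector: f₂ = f₁ · v/(v − u) = 32.850 × 1493/1482 ≈ 33.094 kHz.
Equivalently f₂ = f₀ · (v + u)/(v − u).
Beat frequency (with f₀ = 32610 Hz): |f₂ − f₀| = 2u·f₀/(v − u) = 2 × 11 × 32610/1482 ≈ 484 Hz.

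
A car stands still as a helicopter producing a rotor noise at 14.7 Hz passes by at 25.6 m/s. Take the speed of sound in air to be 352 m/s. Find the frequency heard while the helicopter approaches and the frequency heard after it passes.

15.9 Hz approaching; 13.7 Hz receding

Approaching: f₁ = f · v/(v − v_s) = 14.7 × 352/326.4 ≈ 15.9 Hz.
Receding: f₂ = f · v/(v + v_s) = 14.7 × 352/377.6 ≈ 13.7 Hz.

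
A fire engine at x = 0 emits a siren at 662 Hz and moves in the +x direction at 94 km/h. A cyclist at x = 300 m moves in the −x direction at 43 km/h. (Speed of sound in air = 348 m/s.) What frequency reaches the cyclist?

94 km/h = 26.11 m/s; 43 km/h = 11.94 m/s.
The observer lies on the +x side, so the source is heading toward the observer and the observer is heading toward the source.
With source approaching and observer approaching, f' = f · (v + v_o)/(v − v_s).
f' = 662 × (348 + 11.94)/(348 − 26.11) = 662 × 359.94/321.89 ≈ 740 Hz.

740 Hz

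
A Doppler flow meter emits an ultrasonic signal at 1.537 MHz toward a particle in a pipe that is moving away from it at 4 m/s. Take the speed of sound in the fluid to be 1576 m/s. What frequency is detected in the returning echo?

At the particle in a pipe (a moving observer), f₁ = f₀ · (v − u)/v = 1.537 × 1572/1576 ≈ 1.5331 MHz.
On reflection it acts as a source moving away from the stationary detector: f₂ = f₁ · v/(v + u) = 1.5331 × 1576/1580 ≈ 1.5292 MHz.

1.5292 MHz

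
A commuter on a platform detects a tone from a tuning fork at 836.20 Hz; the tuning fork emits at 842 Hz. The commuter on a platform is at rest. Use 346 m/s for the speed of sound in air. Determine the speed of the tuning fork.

2.40 m/s

f' < f, so the tuning fork is receding.
f' = f · v/(v + v_s) ⇒ v_s = v · |1 − f/f'|.
v_s = 346 × |1 − 842/836.20| = 346 × 0.006936 ≈ 2.40 m/s.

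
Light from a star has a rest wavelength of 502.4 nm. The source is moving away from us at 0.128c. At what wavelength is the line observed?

571.4 nm

Relativistic Doppler for wavelength: λ' = λ₀ · √((1 + β)/(1 − β)).
λ' = 502.4 × √(1.1280/0.8720) = 502.4 × 1.13736 ≈ 571.4 nm.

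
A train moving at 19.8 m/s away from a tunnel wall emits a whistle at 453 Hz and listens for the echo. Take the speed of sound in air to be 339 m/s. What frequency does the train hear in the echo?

The tunnel wall receives the sound from a moving source: f₁ = f₀ · v/(v + v_e) = 453 × 339/358.8 ≈ 428 Hz.
On the return leg the train is a moving observer: f₂ = f₁ · (v − v_e)/v = 428 × 319.2/339 ≈ 403 Hz.
Equivalently f₂ = f₀ · (v − v_e)/(v + v_e).

403 Hz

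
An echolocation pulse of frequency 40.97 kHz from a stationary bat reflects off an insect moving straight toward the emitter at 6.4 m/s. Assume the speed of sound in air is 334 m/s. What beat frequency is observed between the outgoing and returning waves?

1601 Hz

At the insect (a moving observer), f₁ = f₀ · (v + u)/v = 40.97 × 340.4/334 ≈ 41.755 kHz.
On reflection it acts as a source moving toward the stationary detector: f₂ = f₁ · v/(v − u) = 41.755 × 334/327.6 ≈ 42.571 kHz.
Beat frequency (with f₀ = 40970 Hz): |f₂ − f₀| = 2u·f₀/(v − u) = 2 × 6.4 × 40970/327.6 ≈ 1601 Hz.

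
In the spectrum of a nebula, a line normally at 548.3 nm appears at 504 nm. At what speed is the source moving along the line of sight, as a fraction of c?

0.084c

λ'/λ₀ = 0.9192 < 1 (blueshift), so the source is approaching.
λ'/λ₀ = √((1 − β)/(1 + β)) for an approaching source ⇒ β = (1 − r²)/(1 + r²) with r = λ'/λ₀.
β = (1 − 0.8449)/(1 + 0.8449) ≈ 0.084.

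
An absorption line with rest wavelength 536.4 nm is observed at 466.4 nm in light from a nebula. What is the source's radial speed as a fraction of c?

0.139

λ'/λ₀ = 0.8695 < 1 (blueshift), so the source is approaching.
λ'/λ₀ = √((1 − β)/(1 + β)) for an approaching source ⇒ β = (1 − r²)/(1 + r²) with r = λ'/λ₀.
β = (1 − 0.7560)/(1 + 0.7560) ≈ 0.139.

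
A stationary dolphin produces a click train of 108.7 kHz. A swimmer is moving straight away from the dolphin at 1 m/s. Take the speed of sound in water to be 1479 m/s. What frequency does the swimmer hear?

108.6 kHz

Only the observer moves, away from the source, so f' = f · (v − v_o)/v.
f' = 108.7 × (1479 − 1)/1479 = 108.7 × 1478/1479 ≈ 108.6 kHz.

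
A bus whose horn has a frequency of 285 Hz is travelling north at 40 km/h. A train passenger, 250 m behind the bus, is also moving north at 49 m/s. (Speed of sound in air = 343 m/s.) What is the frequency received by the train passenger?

40 km/h = 11.11 m/s.
The train passenger is behind, so the bus is moving away from it while the train passenger is moving toward the bus.
Both move, so f' = f · (v + v_o)/(v + v_s).
f' = 285 × (343 + 49)/(343 + 11.11) = 285 × 392/354.11 ≈ 315 Hz.

315 Hz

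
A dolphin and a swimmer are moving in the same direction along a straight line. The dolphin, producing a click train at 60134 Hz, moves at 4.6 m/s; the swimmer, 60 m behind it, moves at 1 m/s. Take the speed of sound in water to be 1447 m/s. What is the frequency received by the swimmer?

59985 Hz

The swimmer is behind, so the dolphin is moving away from it while the swimmer is moving toward the dolphin.
Both move, so f' = f · (v + v_o)/(v + v_s).
f' = 60134 × (1447 + 1)/(1447 + 4.6) = 60134 × 1448/1451.6 ≈ 59985 Hz.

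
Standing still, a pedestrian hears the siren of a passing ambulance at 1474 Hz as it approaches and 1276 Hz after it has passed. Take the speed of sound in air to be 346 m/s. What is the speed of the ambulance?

24.9 m/s

f₁/f₂ = (v + v_s)/(v − v_s), so v_s = v · (f₁ − f₂)/(f₁ + f₂).
v_s = 346 × (1474 − 1276)/(1474 + 1276) = 346 × 198/2750 ≈ 24.9 m/s.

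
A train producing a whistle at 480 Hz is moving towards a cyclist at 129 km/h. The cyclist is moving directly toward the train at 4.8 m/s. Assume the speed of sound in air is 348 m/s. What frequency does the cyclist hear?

542 Hz

129 km/h = 35.83 m/s.
General Doppler shift: f' = f · (v + v_o)/(v − v_s).
f' = 480 × (348 + 4.8)/(348 − 35.83) = 480 × 352.8/312.17 ≈ 542 Hz.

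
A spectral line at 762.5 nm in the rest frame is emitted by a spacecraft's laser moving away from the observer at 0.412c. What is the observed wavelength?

Relativistic Doppler for wavelength: λ' = λ₀ · √((1 + β)/(1 − β)).
λ' = 762.5 × √(1.4120/0.5880) = 762.5 × 1.54963 ≈ 1181.6 nm.

1181.6 nm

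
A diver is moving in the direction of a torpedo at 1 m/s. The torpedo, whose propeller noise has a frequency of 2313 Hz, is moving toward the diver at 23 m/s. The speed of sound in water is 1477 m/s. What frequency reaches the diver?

2351 Hz

With source approaching and observer approaching, f' = f · (v + v_o)/(v − v_s).
f' = 2313 × (1477 + 1)/(1477 − 23) = 2313 × 1478/1454 ≈ 2351 Hz.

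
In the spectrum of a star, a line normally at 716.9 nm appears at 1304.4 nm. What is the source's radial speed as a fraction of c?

λ'/λ₀ = 1.8195 > 1 (redshift), so the source is receding.
λ'/λ₀ = √((1 + β)/(1 − β)) for a receding source ⇒ β = (r² − 1)/(r² + 1) with r = λ'/λ₀.
β = (3.3106 − 1)/(3.3106 + 1) ≈ 0.536.

0.536c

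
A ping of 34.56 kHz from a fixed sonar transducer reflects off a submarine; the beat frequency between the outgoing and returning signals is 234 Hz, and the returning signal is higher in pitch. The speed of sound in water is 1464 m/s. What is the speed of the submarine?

4.9 m/s

Double Doppler shift off a moving reflector: f₂ = f₀ · (v + u)/(v − u) (u > 0 toward emitter).
Returning signal is higher, so f₂ = f₀ + Δf = 34560 + 234 = 34794 Hz.
Rearranging, u = v · (f₂ − f₀)/(f₂ + f₀) = 1464 × 234/69354 ≈ 4.9 m/s.
So the submarine is moving at 4.9 m/s toward the emitter.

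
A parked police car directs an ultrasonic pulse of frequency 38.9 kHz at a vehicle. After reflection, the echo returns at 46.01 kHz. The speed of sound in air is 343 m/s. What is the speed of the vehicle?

29 m/s

Double Doppler shift off a moving reflector: f₂ = f₀ · (v + u)/(v − u) (u > 0 toward emitter).
Rearranging, u = v · (f₂ − f₀)/(f₂ + f₀) = 343 × 7.11/84.91 ≈ 29 m/s.
So the vehicle is moving at 29 m/s toward the emitter.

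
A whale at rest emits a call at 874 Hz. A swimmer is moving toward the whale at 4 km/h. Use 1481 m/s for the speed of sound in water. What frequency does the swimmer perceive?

4 km/h = 1.111 m/s.
Only the observer moves, toward the source, so f' = f · (v + v_o)/v.
f' = 874 × (1481 + 1.111)/1481 = 874 × 1482.1/1481 ≈ 875 Hz.

875 Hz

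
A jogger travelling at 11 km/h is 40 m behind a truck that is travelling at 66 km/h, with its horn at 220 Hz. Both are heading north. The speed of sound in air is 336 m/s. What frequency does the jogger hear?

211 Hz

66 km/h = 18.33 m/s; 11 km/h = 3.056 m/s.
The jogger is behind, so the truck is moving away from it while the jogger is moving toward the truck.
With source receding and observer approaching, f' = f · (v + v_o)/(v + v_s).
f' = 220 × (336 + 3.056)/(336 + 18.33) = 220 × 339.06/354.33 ≈ 211 Hz.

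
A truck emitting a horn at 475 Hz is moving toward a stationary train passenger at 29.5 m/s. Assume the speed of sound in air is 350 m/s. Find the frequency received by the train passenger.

519 Hz

Moving source, stationary observer: f' = f · v/(v − v_s) since the source is approaching.
f' = 475 × 350/(350 − 29.5) = 475 × 350/320.5 ≈ 519 Hz.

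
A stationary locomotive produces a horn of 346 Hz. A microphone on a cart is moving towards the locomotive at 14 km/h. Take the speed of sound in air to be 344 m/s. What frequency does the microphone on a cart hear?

350 Hz

14 km/h = 3.889 m/s.
Moving observer, stationary source: f' = f · (v + v_o)/v.
f' = 346 × (344 + 3.889)/344 = 346 × 347.89/344 ≈ 350 Hz.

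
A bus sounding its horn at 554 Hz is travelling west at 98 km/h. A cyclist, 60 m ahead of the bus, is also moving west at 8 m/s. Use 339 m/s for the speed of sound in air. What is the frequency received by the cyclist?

98 km/h = 27.22 m/s.
The cyclist is ahead, so the bus is moving toward it while the cyclist is moving away from the bus.
General Doppler shift: f' = f · (v − v_o)/(v − v_s).
f' = 554 × (339 − 8)/(339 − 27.22) = 554 × 331/311.78 ≈ 588 Hz.

588 Hz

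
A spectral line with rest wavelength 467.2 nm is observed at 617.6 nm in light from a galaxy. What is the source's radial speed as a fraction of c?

λ'/λ₀ = 1.3219 > 1 (redshift), so the source is receding.
λ'/λ₀ = √((1 + β)/(1 − β)) for a receding source ⇒ β = (r² − 1)/(r² + 1) with r = λ'/λ₀.
β = (1.7475 − 1)/(1.7475 + 1) ≈ 0.272.

0.272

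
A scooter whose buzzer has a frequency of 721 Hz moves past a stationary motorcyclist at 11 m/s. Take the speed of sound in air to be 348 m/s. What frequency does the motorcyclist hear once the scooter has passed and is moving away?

699 Hz

Receding: f₂ = f · v/(v + v_s) = 721 × 348/359 ≈ 699 Hz.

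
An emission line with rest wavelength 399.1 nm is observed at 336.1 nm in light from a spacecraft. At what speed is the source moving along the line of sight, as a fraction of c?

0.170c

λ'/λ₀ = 0.8421 < 1 (blueshift), so the source is approaching.
λ'/λ₀ = √((1 − β)/(1 + β)) for an approaching source ⇒ β = (1 − r²)/(1 + r²) with r = λ'/λ₀.
β = (1 − 0.7092)/(1 + 0.7092) ≈ 0.170.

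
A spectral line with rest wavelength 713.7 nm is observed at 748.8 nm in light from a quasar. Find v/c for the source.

0.048c

λ'/λ₀ = 1.0492 > 1 (redshift), so the source is receding.
λ'/λ₀ = √((1 + β)/(1 − β)) for a receding source ⇒ β = (r² − 1)/(r² + 1) with r = λ'/λ₀.
β = (1.1008 − 1)/(1.1008 + 1) ≈ 0.048.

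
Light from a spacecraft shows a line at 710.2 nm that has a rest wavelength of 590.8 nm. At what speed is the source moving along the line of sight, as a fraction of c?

λ'/λ₀ = 1.2021 > 1 (redshift), so the source is receding.
λ'/λ₀ = √((1 + β)/(1 − β)) for a receding source ⇒ β = (r² − 1)/(r² + 1) with r = λ'/λ₀.
β = (1.4450 − 1)/(1.4450 + 1) ≈ 0.182.

0.182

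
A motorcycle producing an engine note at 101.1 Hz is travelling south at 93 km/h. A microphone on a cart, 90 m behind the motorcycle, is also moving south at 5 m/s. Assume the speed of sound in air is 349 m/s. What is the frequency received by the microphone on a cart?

95 Hz

93 km/h = 25.83 m/s.
The microphone on a cart is behind, so the motorcycle is moving away from it while the microphone on a cart is moving toward the motorcycle.
General Doppler shift: f' = f · (v + v_o)/(v + v_s).
f' = 101.1 × (349 + 5)/(349 + 25.83) = 101.1 × 354/374.83 ≈ 95 Hz.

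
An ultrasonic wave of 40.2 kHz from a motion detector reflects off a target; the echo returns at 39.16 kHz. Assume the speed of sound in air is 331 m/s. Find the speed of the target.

Double Doppler shift off a moving reflector: f₂ = f₀ · (v + u)/(v − u) (u > 0 toward emitter).
Rearranging, u = v · (f₂ − f₀)/(f₂ + f₀) = 331 × -1.04/79.36 ≈ -4.3 m/s.
So the target is moving at 4.3 m/s away from the emitter.

4.3 m/s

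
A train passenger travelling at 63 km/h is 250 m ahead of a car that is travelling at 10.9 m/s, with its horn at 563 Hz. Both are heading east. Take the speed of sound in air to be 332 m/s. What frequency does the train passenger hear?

63 km/h = 17.5 m/s.
The train passenger is ahead, so the car is moving toward it while the train passenger is moving away from the car.
Both move, so f' = f · (v − v_o)/(v − v_s).
f' = 563 × (332 − 17.5)/(332 − 10.9) = 563 × 314.5/321.1 ≈ 551 Hz.

551 Hz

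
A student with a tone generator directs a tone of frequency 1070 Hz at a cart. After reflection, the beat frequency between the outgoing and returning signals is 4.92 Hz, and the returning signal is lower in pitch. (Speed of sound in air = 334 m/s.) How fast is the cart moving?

0.77 m/s

Double Doppler shift off a moving reflector: f₂ = f₀ · (v + u)/(v − u) (u > 0 toward emitter).
Returning signal is lower, so f₂ = f₀ − Δf = 1070 − 4.92 = 1065.08 Hz.
Rearranging, u = v · (f₂ − f₀)/(f₂ + f₀) = 334 × -4.92/2135.08 ≈ -0.77 m/s.
So the cart is moving at 0.77 m/s away from the emitter.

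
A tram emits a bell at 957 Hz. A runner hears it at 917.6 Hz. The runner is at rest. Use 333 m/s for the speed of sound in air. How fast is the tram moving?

f' < f, so the tram is receding.
f' = f · v/(v + v_s) ⇒ v_s = v · |1 − f/f'|.
v_s = 333 × |1 − 957/917.6| = 333 × 0.04294 ≈ 14.3 m/s.

14.3 m/s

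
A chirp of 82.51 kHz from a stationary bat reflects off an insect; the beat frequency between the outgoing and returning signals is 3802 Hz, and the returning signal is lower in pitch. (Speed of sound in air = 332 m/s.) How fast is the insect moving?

7.8 m/s

Double Doppler shift off a moving reflector: f₂ = f₀ · (v + u)/(v − u) (u > 0 toward emitter).
Returning signal is lower, so f₂ = f₀ − Δf = 82510 − 3802 = 78708 Hz.
Rearranging, u = v · (f₂ − f₀)/(f₂ + f₀) = 332 × -3802/161218 ≈ -7.8 m/s.
So the insect is moving at 7.8 m/s away from the emitter.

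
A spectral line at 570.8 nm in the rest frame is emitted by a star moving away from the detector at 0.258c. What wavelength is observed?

Relativistic Doppler for wavelength: λ' = λ₀ · √((1 + β)/(1 − β)).
λ' = 570.8 × √(1.2580/0.7420) = 570.8 × 1.30208 ≈ 743.2 nm.

743.2 nm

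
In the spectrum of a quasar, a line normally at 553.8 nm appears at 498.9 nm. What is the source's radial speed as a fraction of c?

λ'/λ₀ = 0.9009 < 1 (blueshift), so the source is approaching.
λ'/λ₀ = √((1 − β)/(1 + β)) for an approaching source ⇒ β = (1 − r²)/(1 + r²) with r = λ'/λ₀.
β = (1 − 0.8116)/(1 + 0.8116) ≈ 0.104.

0.104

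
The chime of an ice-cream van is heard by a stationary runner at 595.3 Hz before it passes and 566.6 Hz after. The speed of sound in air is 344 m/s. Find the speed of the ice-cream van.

8.5 m/s

f₁/f₂ = (v + v_s)/(v − v_s), so v_s = v · (f₁ − f₂)/(f₁ + f₂).
v_s = 344 × (595.3 − 566.6)/(595.3 + 566.6) = 344 × 28.7/1161.9 ≈ 8.5 m/s.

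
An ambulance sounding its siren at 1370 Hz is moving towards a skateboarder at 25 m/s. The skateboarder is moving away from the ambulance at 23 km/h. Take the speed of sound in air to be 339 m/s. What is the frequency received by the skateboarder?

23 km/h = 6.389 m/s.
Both move, so f' = f · (v − v_o)/(v − v_s).
f' = 1370 × (339 − 6.389)/(339 − 25) = 1370 × 332.61/314 ≈ 1451 Hz.

1451 Hz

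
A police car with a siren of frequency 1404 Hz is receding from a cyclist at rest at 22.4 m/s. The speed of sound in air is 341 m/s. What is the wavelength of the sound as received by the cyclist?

Moving source, stationary observer: f' = f · v/(v + v_s) since the source is receding.
f' = 1404 × 341/(341 + 22.4) ≈ 1317 Hz.
λ' = v/f' = 341/1317.46 ≈ 25.9 cm.

25.9 cm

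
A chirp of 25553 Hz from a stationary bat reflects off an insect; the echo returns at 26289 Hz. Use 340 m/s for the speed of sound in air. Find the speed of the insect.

4.8 m/s

Double Doppler shift off a moving reflector: f₂ = f₀ · (v + u)/(v − u) (u > 0 toward emitter).
Rearranging, u = v · (f₂ − f₀)/(f₂ + f₀) = 340 × 736/51842 ≈ 4.8 m/s.
So the insect is moving at 4.8 m/s toward the emitter.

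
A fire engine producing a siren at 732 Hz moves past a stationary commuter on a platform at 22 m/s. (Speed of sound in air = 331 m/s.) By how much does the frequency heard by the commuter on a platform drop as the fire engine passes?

Approaching: f₁ = f · v/(v − v_s) = 732 × 331/309 ≈ 784.1 Hz.
Receding: f₂ = f · v/(v + v_s) = 732 × 331/353 ≈ 686.4 Hz.
Drop: f₁ − f₂ = 2f·v·v_s/(v² − v_s²) = 2 × 732 × 331 × 22/(331² − 22²) ≈ 97.7 Hz.

97.7 Hz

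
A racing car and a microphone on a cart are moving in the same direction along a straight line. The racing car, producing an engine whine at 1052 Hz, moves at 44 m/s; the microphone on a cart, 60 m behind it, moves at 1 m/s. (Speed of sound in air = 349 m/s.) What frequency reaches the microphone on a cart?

937 Hz

The microphone on a cart is behind, so the racing car is moving away from it while the microphone on a cart is moving toward the racing car.
Both move, so f' = f · (v + v_o)/(v + v_s).
f' = 1052 × (349 + 1)/(349 + 44) = 1052 × 350/393 ≈ 937 Hz.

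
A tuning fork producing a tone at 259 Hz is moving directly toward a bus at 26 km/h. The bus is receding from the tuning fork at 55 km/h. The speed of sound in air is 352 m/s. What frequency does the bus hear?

253 Hz

26 km/h = 7.222 m/s; 55 km/h = 15.28 m/s.
Both move, so f' = f · (v − v_o)/(v − v_s).
f' = 259 × (352 − 15.28)/(352 − 7.222) = 259 × 336.72/344.78 ≈ 253 Hz.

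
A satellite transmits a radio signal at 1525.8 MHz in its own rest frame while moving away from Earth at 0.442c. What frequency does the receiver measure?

949.1 MHz

Relativistic Doppler for frequency: f' = f₀ · √((1 − β)/(1 + β)).
f' = 1525.8 × √(0.5580/1.4420) = 1525.8 × 0.62206 ≈ 949.1 MHz.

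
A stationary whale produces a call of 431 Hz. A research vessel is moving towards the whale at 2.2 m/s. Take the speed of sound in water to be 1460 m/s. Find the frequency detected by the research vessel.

Only the observer moves, toward the source, so f' = f · (v + v_o)/v.
f' = 431 × (1460 + 2.2)/1460 = 431 × 1462.2/1460 ≈ 432 Hz.

432 Hz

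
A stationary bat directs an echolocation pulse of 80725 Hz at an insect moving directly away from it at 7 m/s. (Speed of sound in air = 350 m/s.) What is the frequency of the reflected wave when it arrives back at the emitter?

At the insect (a moving observer), f₁ = f₀ · (v − u)/v = 80725 × 343/350 ≈ 79110 Hz.
The reflection then acts as a moving source: f₂ = f₁ · v/(v + u) ≈ 77559 Hz.
Equivalently f₂ = f₀ · (v − u)/(v + u).

77559 Hz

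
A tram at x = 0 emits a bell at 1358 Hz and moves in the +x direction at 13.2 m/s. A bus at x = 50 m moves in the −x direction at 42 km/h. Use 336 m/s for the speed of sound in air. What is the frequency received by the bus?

42 km/h = 11.67 m/s.
The observer lies on the +x side, so the source is heading toward the observer and the observer is heading toward the source.
General Doppler shift: f' = f · (v + v_o)/(v − v_s).
f' = 1358 × (336 + 11.67)/(336 − 13.2) = 1358 × 347.67/322.8 ≈ 1463 Hz.

1463 Hz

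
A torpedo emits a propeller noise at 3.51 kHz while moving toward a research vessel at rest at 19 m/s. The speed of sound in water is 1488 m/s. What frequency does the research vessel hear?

Only the source moves, toward the listener, so f' = f · v/(v − v_s).
f' = 3.51 × 1488/(1488 − 19) = 3.51 × 1488/1469 ≈ 3.56 kHz.

3.56 kHz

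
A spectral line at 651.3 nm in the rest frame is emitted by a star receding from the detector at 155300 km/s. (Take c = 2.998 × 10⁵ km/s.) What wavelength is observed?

1155.8 nm

β = v/c = 155300/299800 = 0.5180.
Relativistic Doppler for wavelength: λ' = λ₀ · √((1 + β)/(1 − β)).
λ' = 651.3 × √(1.5180/0.4820) = 651.3 × 1.77468 ≈ 1155.8 nm.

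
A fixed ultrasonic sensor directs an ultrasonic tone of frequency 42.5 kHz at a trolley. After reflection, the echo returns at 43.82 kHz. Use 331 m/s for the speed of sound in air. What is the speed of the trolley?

5.1 m/s

Double Doppler shift off a moving reflector: f₂ = f₀ · (v + u)/(v − u) (u > 0 toward emitter).
Rearranging, u = v · (f₂ − f₀)/(f₂ + f₀) = 331 × 1.32/86.32 ≈ 5.1 m/s.
So the trolley is moving at 5.1 m/s toward the emitter.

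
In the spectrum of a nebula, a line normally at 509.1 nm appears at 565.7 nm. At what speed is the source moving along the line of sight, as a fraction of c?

λ'/λ₀ = 1.1112 > 1 (redshift), so the source is receding.
λ'/λ₀ = √((1 + β)/(1 − β)) for a receding source ⇒ β = (r² − 1)/(r² + 1) with r = λ'/λ₀.
β = (1.2347 − 1)/(1.2347 + 1) ≈ 0.105.

0.105c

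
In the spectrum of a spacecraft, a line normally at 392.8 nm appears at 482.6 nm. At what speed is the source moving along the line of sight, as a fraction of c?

λ'/λ₀ = 1.2286 > 1 (redshift), so the source is receding.
λ'/λ₀ = √((1 + β)/(1 − β)) for a receding source ⇒ β = (r² − 1)/(r² + 1) with r = λ'/λ₀.
β = (1.5095 − 1)/(1.5095 + 1) ≈ 0.203.

0.203c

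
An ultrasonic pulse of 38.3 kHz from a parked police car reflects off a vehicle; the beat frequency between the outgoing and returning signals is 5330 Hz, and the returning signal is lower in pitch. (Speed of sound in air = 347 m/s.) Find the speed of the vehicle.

26 m/s

Double Doppler shift off a moving reflector: f₂ = f₀ · (v + u)/(v − u) (u > 0 toward emitter).
Returning signal is lower, so f₂ = f₀ − Δf = 38300 − 5330 = 32970 Hz.
Rearranging, u = v · (f₂ − f₀)/(f₂ + f₀) = 347 × -5330/71270 ≈ -26 m/s.
So the vehicle is moving at 26 m/s away from the emitter.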